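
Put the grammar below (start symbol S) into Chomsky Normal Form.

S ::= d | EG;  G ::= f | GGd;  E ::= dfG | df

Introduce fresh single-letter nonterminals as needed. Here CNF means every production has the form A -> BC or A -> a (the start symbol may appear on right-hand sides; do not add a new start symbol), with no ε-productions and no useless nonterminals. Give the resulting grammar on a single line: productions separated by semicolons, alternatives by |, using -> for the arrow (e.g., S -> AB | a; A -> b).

S -> d | EG; A -> d; B -> f; C -> BG; D -> GA; E -> AB | AC; G -> f | GD

No ε-productions.
No unit productions to eliminate.
TERM: introduce A -> d, B -> f and substitute in every rule of length ≥2.
BIN: E -> ABG becomes E -> AC, C -> BG; G -> GGA becomes G -> GD, D -> GA.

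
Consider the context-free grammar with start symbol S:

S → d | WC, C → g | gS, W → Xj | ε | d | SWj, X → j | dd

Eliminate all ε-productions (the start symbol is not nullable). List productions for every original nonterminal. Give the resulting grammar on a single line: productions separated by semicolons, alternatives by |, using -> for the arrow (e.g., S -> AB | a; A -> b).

Nullable set: {W}.
S -> WC: W nullable, giving C | WC.
Drop W -> ε.
W -> SWj: W nullable, giving SWj | Sj.
Unchanged (no nullable symbols): S -> d; C -> g; C -> gS; W -> Xj; W -> d; X -> dd; X -> j.

S -> C | d | WC; C -> g | gS; W -> d | Sj | Xj | SWj; X -> j | dd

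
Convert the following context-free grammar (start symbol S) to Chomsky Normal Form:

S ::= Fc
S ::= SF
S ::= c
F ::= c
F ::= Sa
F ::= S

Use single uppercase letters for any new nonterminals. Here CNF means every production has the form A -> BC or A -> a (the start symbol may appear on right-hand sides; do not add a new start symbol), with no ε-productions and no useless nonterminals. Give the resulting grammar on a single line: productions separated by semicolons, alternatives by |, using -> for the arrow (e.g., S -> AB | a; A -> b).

No ε-productions.
After unit-elimination: S -> c | Fc | SF; F -> c | Fc | SF | Sa.
TERM: introduce B -> a, A -> c and substitute in every rule of length ≥2.

S -> c | FA | SF; A -> c; B -> a; F -> c | FA | SB | SF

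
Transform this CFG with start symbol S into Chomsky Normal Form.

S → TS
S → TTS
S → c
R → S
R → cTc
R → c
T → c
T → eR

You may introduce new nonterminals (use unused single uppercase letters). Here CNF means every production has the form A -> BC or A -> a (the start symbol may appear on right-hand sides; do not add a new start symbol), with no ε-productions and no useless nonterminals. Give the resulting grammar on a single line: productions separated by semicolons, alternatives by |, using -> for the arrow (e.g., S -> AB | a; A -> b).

No ε-productions.
After unit-elimination: S -> c | TS | TTS; R -> c | TS | TTS | cTc; T -> c | eR.
TERM: introduce A -> c, B -> e and substitute in every rule of length ≥2.
BIN: R -> ATA becomes R -> AC, C -> TA; R -> TTS becomes R -> TD, D -> TS; S -> TTS becomes S -> TE, E -> TS.

S -> c | TE | TS; A -> c; B -> e; C -> TA; D -> TS; E -> TS; R -> c | AC | TD | TS; T -> c | BR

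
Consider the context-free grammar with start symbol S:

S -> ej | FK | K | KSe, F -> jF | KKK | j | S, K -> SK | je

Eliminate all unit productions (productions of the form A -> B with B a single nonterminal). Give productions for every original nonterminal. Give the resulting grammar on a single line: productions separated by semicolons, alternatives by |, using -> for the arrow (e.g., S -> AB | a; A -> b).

S -> FK | SK | ej | je | KSe; F -> j | FK | SK | ej | jF | je | KKK | KSe; K -> SK | je

Unit productions: F->S, S->K.
Unit pairs (A ⇒* B via units): (F,K), (F,S), (S,K).
S: inherits non-unit rules of {K, S} → FK | KSe | SK | ej | je.
F: inherits non-unit rules of {F, K, S} → FK | KKK | KSe | SK | ej | j | jF | je.
K: inherits non-unit rules of {K} → SK | je.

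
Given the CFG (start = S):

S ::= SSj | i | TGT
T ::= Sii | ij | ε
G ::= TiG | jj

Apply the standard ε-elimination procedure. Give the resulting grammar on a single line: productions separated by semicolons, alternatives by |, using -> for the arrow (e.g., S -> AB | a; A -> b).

S -> G | i | GT | TG | SSj | TGT; G -> iG | jj | TiG; T -> ij | Sii

Nullable set: {T}.
S -> TGT: T, T nullable, giving G | GT | TG | TGT.
G -> TiG: T nullable, giving TiG | iG.
Drop T -> ε.
Unchanged (no nullable symbols): S -> SSj; S -> i; G -> jj; T -> Sii; T -> ij.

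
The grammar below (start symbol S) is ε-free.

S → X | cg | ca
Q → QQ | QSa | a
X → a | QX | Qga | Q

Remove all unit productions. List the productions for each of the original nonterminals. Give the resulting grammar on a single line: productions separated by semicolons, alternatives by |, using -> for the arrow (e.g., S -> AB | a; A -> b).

Unit productions: S->X, X->Q.
Unit pairs (A ⇒* B via units): (S,Q), (S,X), (X,Q).
S: inherits non-unit rules of {Q, S, X} → QQ | QSa | QX | Qga | a | ca | cg.
Q: inherits non-unit rules of {Q} → QQ | QSa | a.
X: inherits non-unit rules of {Q, X} → QQ | QSa | QX | Qga | a.

S -> a | QQ | QX | ca | cg | QSa | Qga; Q -> a | QQ | QSa; X -> a | QQ | QX | QSa | Qga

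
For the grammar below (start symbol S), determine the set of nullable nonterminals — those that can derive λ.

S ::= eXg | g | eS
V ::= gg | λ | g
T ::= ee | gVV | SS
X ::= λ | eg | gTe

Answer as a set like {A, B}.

Directly nullable (have an ε-rule): {V, X}.
Not nullable: S, T — each has a terminal in every rule's right-hand side or depends on a non-nullable symbol.

{V, X}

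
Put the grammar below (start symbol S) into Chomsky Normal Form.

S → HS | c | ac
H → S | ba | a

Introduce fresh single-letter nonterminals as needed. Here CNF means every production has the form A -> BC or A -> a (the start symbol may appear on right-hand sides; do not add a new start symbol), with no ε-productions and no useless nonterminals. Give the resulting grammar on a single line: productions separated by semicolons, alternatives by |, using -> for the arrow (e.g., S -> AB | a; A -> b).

No ε-productions.
After unit-elimination: S -> c | HS | ac; H -> a | c | HS | ac | ba.
TERM: introduce A -> a, C -> b, B -> c and substitute in every rule of length ≥2.

S -> c | AB | HS; A -> a; B -> c; C -> b; H -> a | c | AB | CA | HS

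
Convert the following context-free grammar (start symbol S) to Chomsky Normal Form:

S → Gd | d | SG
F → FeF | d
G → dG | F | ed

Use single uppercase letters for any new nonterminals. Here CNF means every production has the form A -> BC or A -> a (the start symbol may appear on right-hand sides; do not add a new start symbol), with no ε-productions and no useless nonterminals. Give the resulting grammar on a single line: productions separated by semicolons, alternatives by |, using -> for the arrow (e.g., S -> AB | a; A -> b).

No ε-productions.
After unit-elimination: S -> d | Gd | SG; F -> d | FeF; G -> d | dG | ed | FeF.
TERM: introduce B -> d, A -> e and substitute in every rule of length ≥2.
BIN: F -> FAF becomes F -> FC, C -> AF; G -> FAF becomes G -> FD, D -> AF.

S -> d | GB | SG; A -> e; B -> d; C -> AF; D -> AF; F -> d | FC; G -> d | AB | BG | FD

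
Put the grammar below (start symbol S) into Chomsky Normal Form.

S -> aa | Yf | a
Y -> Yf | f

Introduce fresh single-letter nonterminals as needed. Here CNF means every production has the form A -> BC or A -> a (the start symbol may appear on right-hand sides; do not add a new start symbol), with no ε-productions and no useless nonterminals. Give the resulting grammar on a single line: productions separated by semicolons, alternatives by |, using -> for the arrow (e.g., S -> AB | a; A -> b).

S -> a | BB | YA; A -> f; B -> a; Y -> f | YA

No ε-productions.
No unit productions to eliminate.
TERM: introduce B -> a, A -> f and substitute in every rule of length ≥2.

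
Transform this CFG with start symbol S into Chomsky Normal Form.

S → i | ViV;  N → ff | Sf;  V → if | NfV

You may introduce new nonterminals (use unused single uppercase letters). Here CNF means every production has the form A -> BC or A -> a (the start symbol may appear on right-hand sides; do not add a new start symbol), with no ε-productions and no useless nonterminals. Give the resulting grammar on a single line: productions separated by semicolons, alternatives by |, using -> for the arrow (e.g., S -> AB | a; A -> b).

S -> i | VC; A -> f; B -> i; C -> BV; D -> AV; N -> AA | SA; V -> BA | ND

No ε-productions.
No unit productions to eliminate.
TERM: introduce A -> f, B -> i and substitute in every rule of length ≥2.
BIN: S -> VBV becomes S -> VC, C -> BV; V -> NAV becomes V -> ND, D -> AV.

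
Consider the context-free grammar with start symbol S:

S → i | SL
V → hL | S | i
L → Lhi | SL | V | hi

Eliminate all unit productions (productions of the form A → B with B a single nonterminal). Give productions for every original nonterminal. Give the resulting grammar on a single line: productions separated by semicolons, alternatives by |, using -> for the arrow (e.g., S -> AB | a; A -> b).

S -> i | SL; L -> i | SL | hL | hi | Lhi; V -> i | SL | hL

Unit productions: L->V, V->S.
Unit pairs (A ⇒* B via units): (L,S), (L,V), (V,S).
S: inherits non-unit rules of {S} → SL | i.
L: inherits non-unit rules of {L, S, V} → Lhi | SL | hL | hi | i.
V: inherits non-unit rules of {S, V} → SL | hL | i.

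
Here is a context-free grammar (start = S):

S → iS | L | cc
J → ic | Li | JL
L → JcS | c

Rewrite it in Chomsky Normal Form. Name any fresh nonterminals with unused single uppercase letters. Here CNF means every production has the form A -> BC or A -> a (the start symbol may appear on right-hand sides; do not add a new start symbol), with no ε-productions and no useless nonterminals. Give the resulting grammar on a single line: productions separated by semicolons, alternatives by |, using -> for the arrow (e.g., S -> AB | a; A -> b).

S -> c | AS | BB | JD; A -> i; B -> c; C -> BS; D -> BS; J -> AB | JL | LA; L -> c | JC

No ε-productions.
After unit-elimination: S -> c | cc | iS | JcS; J -> JL | Li | ic; L -> c | JcS.
TERM: introduce B -> c, A -> i and substitute in every rule of length ≥2.
BIN: L -> JBS becomes L -> JC, C -> BS; S -> JBS becomes S -> JD, D -> BS.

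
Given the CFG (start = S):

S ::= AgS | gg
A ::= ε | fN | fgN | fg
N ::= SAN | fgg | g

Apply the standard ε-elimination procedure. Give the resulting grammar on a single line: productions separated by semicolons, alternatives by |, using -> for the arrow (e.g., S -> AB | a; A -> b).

Nullable set: {A}.
S -> AgS: A nullable, giving AgS | gS.
Drop A -> ε.
N -> SAN: A nullable, giving SAN | SN.
Unchanged (no nullable symbols): S -> gg; A -> fN; A -> fg; A -> fgN; N -> fgg; N -> g.

S -> gS | gg | AgS; A -> fN | fg | fgN; N -> g | SN | SAN | fgg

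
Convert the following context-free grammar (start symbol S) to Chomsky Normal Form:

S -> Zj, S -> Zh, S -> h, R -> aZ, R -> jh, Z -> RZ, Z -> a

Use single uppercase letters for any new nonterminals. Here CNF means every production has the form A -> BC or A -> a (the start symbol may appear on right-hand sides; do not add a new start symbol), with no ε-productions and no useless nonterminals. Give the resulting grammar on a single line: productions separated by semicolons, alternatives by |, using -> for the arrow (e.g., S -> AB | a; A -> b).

No ε-productions.
No unit productions to eliminate.
TERM: introduce A -> a, C -> h, B -> j and substitute in every rule of length ≥2.

S -> h | ZB | ZC; A -> a; B -> j; C -> h; R -> AZ | BC; Z -> a | RZ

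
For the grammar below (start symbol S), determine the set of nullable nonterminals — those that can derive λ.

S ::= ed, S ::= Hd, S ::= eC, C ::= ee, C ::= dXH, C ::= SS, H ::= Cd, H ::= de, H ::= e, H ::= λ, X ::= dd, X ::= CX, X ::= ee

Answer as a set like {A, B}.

{H}

Directly nullable (have an ε-rule): {H}.
Not nullable: C, S, X — each has a terminal in every rule's right-hand side or depends on a non-nullable symbol.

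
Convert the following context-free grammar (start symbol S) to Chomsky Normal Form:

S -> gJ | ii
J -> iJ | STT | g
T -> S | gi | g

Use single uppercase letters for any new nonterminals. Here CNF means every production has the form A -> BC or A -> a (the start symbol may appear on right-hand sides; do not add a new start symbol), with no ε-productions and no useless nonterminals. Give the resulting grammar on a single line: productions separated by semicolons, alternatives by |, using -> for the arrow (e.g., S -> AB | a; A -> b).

No ε-productions.
After unit-elimination: S -> gJ | ii; J -> g | iJ | STT; T -> g | gJ | gi | ii.
TERM: introduce B -> g, A -> i and substitute in every rule of length ≥2.
BIN: J -> STT becomes J -> SC, C -> TT.

S -> AA | BJ; A -> i; B -> g; C -> TT; J -> g | AJ | SC; T -> g | AA | BA | BJ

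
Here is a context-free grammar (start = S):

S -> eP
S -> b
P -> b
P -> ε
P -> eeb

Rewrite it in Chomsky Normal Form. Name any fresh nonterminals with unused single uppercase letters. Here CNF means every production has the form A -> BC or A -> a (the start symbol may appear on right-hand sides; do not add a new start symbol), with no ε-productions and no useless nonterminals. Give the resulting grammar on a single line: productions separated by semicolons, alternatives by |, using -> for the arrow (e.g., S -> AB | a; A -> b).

Nullable: {P}; after ε-elimination: S -> b | e | eP; P -> b | eeb.
No unit productions to eliminate.
TERM: introduce B -> b, A -> e and substitute in every rule of length ≥2.
BIN: P -> AAB becomes P -> AC, C -> AB.

S -> b | e | AP; A -> e; B -> b; C -> AB; P -> b | AC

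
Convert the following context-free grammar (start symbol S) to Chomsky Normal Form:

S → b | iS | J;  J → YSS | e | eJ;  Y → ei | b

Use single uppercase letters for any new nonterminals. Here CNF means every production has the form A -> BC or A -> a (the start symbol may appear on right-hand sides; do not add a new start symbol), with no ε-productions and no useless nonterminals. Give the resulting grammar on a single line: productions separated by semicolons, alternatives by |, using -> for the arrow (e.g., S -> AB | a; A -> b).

S -> b | e | AJ | BS | YD; A -> e; B -> i; C -> SS; D -> SS; J -> e | AJ | YC; Y -> b | AB

No ε-productions.
After unit-elimination: S -> b | e | eJ | iS | YSS; J -> e | eJ | YSS; Y -> b | ei.
TERM: introduce A -> e, B -> i and substitute in every rule of length ≥2.
BIN: J -> YSS becomes J -> YC, C -> SS; S -> YSS becomes S -> YD, D -> SS.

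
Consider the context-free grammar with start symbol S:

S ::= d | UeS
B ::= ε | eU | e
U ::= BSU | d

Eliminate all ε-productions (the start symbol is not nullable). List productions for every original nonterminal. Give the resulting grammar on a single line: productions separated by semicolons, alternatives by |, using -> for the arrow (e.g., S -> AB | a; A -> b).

Nullable set: {B}.
Drop B -> ε.
U -> BSU: B nullable, giving BSU | SU.
Unchanged (no nullable symbols): S -> UeS; S -> d; B -> e; B -> eU; U -> d.

S -> d | UeS; B -> e | eU; U -> d | SU | BSU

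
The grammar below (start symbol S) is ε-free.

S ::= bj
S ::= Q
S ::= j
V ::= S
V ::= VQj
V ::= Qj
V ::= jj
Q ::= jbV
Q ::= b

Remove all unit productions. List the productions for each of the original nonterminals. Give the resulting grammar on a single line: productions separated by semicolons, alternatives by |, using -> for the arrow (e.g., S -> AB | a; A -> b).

S -> b | j | bj | jbV; Q -> b | jbV; V -> b | j | Qj | bj | jj | VQj | jbV

Unit productions: S->Q, V->S.
Unit pairs (A ⇒* B via units): (S,Q), (V,Q), (V,S).
S: inherits non-unit rules of {Q, S} → b | bj | j | jbV.
Q: inherits non-unit rules of {Q} → b | jbV.
V: inherits non-unit rules of {Q, S, V} → Qj | VQj | b | bj | j | jbV | jj.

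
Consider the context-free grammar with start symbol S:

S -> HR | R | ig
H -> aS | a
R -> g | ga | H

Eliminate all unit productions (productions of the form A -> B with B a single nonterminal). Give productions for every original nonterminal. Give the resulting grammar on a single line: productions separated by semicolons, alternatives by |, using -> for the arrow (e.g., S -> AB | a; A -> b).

Unit productions: R->H, S->R.
Unit pairs (A ⇒* B via units): (R,H), (S,H), (S,R).
S: inherits non-unit rules of {H, R, S} → HR | a | aS | g | ga | ig.
H: inherits non-unit rules of {H} → a | aS.
R: inherits non-unit rules of {H, R} → a | aS | g | ga.

S -> a | g | HR | aS | ga | ig; H -> a | aS; R -> a | g | aS | ga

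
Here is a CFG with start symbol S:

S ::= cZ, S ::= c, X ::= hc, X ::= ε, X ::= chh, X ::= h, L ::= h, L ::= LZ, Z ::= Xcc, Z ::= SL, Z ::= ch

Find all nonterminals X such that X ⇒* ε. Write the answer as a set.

{X}

Directly nullable (have an ε-rule): {X}.
Not nullable: L, S, Z — each has a terminal in every rule's right-hand side or depends on a non-nullable symbol.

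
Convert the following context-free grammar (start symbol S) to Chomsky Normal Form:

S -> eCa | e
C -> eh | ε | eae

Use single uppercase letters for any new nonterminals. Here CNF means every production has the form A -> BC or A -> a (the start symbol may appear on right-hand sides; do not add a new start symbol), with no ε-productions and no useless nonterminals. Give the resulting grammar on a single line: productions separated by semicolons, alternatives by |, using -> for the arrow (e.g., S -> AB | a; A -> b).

Nullable: {C}; after ε-elimination: S -> e | ea | eCa; C -> eh | eae.
No unit productions to eliminate.
TERM: introduce B -> a, A -> e, D -> h and substitute in every rule of length ≥2.
BIN: C -> ABA becomes C -> AE, E -> BA; S -> ACB becomes S -> AF, F -> CB.

S -> e | AB | AF; A -> e; B -> a; C -> AD | AE; D -> h; E -> BA; F -> CB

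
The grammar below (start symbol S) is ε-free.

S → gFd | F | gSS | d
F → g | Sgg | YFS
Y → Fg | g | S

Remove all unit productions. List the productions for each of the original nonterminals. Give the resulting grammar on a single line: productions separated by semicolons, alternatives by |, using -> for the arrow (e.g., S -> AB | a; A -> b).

S -> d | g | Sgg | YFS | gFd | gSS; F -> g | Sgg | YFS; Y -> d | g | Fg | Sgg | YFS | gFd | gSS

Unit productions: S->F, Y->S.
Unit pairs (A ⇒* B via units): (S,F), (Y,F), (Y,S).
S: inherits non-unit rules of {F, S} → Sgg | YFS | d | g | gFd | gSS.
F: inherits non-unit rules of {F} → Sgg | YFS | g.
Y: inherits non-unit rules of {F, S, Y} → Fg | Sgg | YFS | d | g | gFd | gSS.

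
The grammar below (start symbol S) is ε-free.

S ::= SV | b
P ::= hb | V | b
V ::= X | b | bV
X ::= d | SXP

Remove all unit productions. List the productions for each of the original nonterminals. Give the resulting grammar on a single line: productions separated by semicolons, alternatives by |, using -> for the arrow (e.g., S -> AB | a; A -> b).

S -> b | SV; P -> b | d | bV | hb | SXP; V -> b | d | bV | SXP; X -> d | SXP

Unit productions: P->V, V->X.
Unit pairs (A ⇒* B via units): (P,V), (P,X), (V,X).
S: inherits non-unit rules of {S} → SV | b.
P: inherits non-unit rules of {P, V, X} → SXP | b | bV | d | hb.
V: inherits non-unit rules of {V, X} → SXP | b | bV | d.
X: inherits non-unit rules of {X} → SXP | d.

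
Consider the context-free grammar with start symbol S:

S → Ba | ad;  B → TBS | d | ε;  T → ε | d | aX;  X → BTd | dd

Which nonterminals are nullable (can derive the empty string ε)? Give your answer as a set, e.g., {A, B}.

Directly nullable (have an ε-rule): {B, T}.
Not nullable: S, X — each has a terminal in every rule's right-hand side or depends on a non-nullable symbol.

{B, T}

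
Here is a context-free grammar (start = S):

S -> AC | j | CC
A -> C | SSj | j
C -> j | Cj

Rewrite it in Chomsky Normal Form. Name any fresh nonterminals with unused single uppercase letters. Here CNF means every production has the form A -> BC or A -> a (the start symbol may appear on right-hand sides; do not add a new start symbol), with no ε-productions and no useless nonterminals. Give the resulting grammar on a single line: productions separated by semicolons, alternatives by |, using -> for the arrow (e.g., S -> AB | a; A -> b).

S -> j | AC | CC; A -> j | CB | SD; B -> j; C -> j | CB; D -> SB

No ε-productions.
After unit-elimination: S -> j | AC | CC; A -> j | Cj | SSj; C -> j | Cj.
TERM: introduce B -> j and substitute in every rule of length ≥2.
BIN: A -> SSB becomes A -> SD, D -> SB.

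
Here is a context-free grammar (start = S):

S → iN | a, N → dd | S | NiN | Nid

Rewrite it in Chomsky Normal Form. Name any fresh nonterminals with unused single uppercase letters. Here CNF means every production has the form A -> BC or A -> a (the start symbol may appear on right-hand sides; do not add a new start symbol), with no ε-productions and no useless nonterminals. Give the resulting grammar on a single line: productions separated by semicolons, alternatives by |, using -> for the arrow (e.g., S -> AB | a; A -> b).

S -> a | AN; A -> i; B -> d; C -> AB; D -> AN; N -> a | AN | BB | NC | ND

No ε-productions.
After unit-elimination: S -> a | iN; N -> a | dd | iN | NiN | Nid.
TERM: introduce B -> d, A -> i and substitute in every rule of length ≥2.
BIN: N -> NAB becomes N -> NC, C -> AB; N -> NAN becomes N -> ND, D -> AN.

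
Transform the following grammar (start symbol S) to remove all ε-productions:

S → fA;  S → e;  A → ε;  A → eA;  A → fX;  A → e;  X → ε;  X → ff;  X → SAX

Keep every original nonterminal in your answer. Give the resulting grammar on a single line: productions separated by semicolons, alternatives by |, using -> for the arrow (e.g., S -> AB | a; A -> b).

Nullable set: {A, X}.
S -> fA: A nullable, giving f | fA.
Drop A -> ε.
A -> eA: A nullable, giving e | eA.
A -> fX: X nullable, giving f | fX.
Drop X -> ε.
X -> SAX: A, X nullable, giving S | SA | SAX | SX.
Unchanged (no nullable symbols): S -> e; A -> e; X -> ff.

S -> e | f | fA; A -> e | f | eA | fX; X -> S | SA | SX | ff | SAX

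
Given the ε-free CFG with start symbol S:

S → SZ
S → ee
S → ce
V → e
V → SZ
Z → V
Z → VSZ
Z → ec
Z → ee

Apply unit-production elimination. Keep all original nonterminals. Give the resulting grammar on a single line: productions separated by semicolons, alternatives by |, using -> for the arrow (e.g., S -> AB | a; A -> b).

S -> SZ | ce | ee; V -> e | SZ; Z -> e | SZ | ec | ee | VSZ

Unit productions: Z->V.
Unit pairs (A ⇒* B via units): (Z,V).
S: inherits non-unit rules of {S} → SZ | ce | ee.
V: inherits non-unit rules of {V} → SZ | e.
Z: inherits non-unit rules of {V, Z} → SZ | VSZ | e | ec | ee.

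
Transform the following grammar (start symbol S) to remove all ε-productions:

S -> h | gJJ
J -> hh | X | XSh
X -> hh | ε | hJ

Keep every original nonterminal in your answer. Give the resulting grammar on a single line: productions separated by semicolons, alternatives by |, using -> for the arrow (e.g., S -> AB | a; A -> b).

Nullable set: {J, X}.
S -> gJJ: J, J nullable, giving g | gJ | gJJ.
J -> X: X nullable, giving X.
J -> XSh: X nullable, giving Sh | XSh.
Drop X -> ε.
X -> hJ: J nullable, giving h | hJ.
Unchanged (no nullable symbols): S -> h; J -> hh; X -> hh.

S -> g | h | gJ | gJJ; J -> X | Sh | hh | XSh; X -> h | hJ | hh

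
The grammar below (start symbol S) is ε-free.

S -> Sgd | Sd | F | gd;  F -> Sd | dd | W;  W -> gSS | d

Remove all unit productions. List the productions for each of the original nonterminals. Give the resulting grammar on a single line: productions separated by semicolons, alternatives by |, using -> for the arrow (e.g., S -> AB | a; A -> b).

S -> d | Sd | dd | gd | Sgd | gSS; F -> d | Sd | dd | gSS; W -> d | gSS

Unit productions: F->W, S->F.
Unit pairs (A ⇒* B via units): (F,W), (S,F), (S,W).
S: inherits non-unit rules of {F, S, W} → Sd | Sgd | d | dd | gSS | gd.
F: inherits non-unit rules of {F, W} → Sd | d | dd | gSS.
W: inherits non-unit rules of {W} → d | gSS.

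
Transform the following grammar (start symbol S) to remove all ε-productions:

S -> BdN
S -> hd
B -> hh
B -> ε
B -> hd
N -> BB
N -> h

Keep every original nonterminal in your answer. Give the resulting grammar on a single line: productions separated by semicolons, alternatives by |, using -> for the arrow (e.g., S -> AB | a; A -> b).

S -> d | Bd | dN | hd | BdN; B -> hd | hh; N -> B | h | BB

Nullable set: {B, N}.
S -> BdN: B, N nullable, giving Bd | BdN | d | dN.
Drop B -> ε.
N -> BB: B, B nullable, giving B | BB.
Unchanged (no nullable symbols): S -> hd; B -> hd; B -> hh; N -> h.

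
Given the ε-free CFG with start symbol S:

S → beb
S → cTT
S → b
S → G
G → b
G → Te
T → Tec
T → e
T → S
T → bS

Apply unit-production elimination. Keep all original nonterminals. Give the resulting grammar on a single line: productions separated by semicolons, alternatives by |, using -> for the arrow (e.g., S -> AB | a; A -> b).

Unit productions: S->G, T->S.
Unit pairs (A ⇒* B via units): (S,G), (T,G), (T,S).
S: inherits non-unit rules of {G, S} → Te | b | beb | cTT.
G: inherits non-unit rules of {G} → Te | b.
T: inherits non-unit rules of {G, S, T} → Te | Tec | b | bS | beb | cTT | e.

S -> b | Te | beb | cTT; G -> b | Te; T -> b | e | Te | bS | Tec | beb | cTT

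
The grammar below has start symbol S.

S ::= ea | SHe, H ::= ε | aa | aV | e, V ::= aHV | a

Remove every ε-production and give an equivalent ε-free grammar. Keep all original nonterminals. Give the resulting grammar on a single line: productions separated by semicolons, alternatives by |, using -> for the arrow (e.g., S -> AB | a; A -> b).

Nullable set: {H}.
S -> SHe: H nullable, giving SHe | Se.
Drop H -> ε.
V -> aHV: H nullable, giving aHV | aV.
Unchanged (no nullable symbols): S -> ea; H -> aV; H -> aa; H -> e; V -> a.

S -> Se | ea | SHe; H -> e | aV | aa; V -> a | aV | aHV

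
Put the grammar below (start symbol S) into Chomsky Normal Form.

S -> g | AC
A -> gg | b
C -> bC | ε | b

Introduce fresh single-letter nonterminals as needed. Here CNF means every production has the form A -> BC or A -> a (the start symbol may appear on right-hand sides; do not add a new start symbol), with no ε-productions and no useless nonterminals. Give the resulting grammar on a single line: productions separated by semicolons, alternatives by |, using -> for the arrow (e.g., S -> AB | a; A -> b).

S -> b | g | AC | BB; A -> b | BB; B -> g; C -> b | DC; D -> b

Nullable: {C}; after ε-elimination: S -> A | g | AC; A -> b | gg; C -> b | bC.
After unit-elimination: S -> b | g | AC | gg; A -> b | gg; C -> b | bC.
TERM: introduce D -> b, B -> g and substitute in every rule of length ≥2.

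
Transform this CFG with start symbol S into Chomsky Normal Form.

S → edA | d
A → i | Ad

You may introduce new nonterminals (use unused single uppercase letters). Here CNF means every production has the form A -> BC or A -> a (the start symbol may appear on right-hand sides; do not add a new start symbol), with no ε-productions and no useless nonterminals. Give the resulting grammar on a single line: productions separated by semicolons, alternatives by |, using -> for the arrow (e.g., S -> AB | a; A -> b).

No ε-productions.
No unit productions to eliminate.
TERM: introduce B -> d, C -> e and substitute in every rule of length ≥2.
BIN: S -> CBA becomes S -> CD, D -> BA.

S -> d | CD; A -> i | AB; B -> d; C -> e; D -> BA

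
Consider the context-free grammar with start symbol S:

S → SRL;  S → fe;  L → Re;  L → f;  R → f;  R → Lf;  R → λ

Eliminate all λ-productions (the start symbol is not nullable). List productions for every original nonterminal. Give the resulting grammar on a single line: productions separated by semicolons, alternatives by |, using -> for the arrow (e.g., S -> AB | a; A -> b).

S -> SL | fe | SRL; L -> e | f | Re; R -> f | Lf

Nullable set: {R}.
S -> SRL: R nullable, giving SL | SRL.
L -> Re: R nullable, giving Re | e.
Drop R -> λ.
Unchanged (no nullable symbols): S -> fe; L -> f; R -> Lf; R -> f.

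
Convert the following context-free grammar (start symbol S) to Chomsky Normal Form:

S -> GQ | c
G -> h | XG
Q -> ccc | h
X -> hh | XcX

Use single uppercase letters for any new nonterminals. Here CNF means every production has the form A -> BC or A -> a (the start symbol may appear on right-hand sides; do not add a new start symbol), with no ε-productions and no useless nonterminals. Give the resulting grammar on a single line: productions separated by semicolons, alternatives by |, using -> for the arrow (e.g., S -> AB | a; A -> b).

S -> c | GQ; A -> c; B -> h; C -> AA; D -> AX; G -> h | XG; Q -> h | AC; X -> BB | XD

No ε-productions.
No unit productions to eliminate.
TERM: introduce A -> c, B -> h and substitute in every rule of length ≥2.
BIN: Q -> AAA becomes Q -> AC, C -> AA; X -> XAX becomes X -> XD, D -> AX.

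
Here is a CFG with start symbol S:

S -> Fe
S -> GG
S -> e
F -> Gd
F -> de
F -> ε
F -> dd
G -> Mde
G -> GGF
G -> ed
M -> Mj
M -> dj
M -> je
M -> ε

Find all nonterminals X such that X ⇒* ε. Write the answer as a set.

Directly nullable (have an ε-rule): {F, M}.
Not nullable: G, S — each has a terminal in every rule's right-hand side or depends on a non-nullable symbol.

{F, M}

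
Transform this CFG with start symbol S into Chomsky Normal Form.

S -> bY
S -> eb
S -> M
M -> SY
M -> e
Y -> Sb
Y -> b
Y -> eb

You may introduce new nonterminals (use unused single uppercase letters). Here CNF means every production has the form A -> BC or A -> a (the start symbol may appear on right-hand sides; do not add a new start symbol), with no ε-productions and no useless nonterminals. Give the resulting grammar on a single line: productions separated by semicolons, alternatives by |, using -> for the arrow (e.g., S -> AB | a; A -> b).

No ε-productions.
After unit-elimination: S -> e | SY | bY | eb; M -> e | SY; Y -> b | Sb | eb.
TERM: introduce A -> b, B -> e and substitute in every rule of length ≥2.
Drop unreachable/unproductive: M.

S -> e | AY | BA | SY; A -> b; B -> e; Y -> b | BA | SA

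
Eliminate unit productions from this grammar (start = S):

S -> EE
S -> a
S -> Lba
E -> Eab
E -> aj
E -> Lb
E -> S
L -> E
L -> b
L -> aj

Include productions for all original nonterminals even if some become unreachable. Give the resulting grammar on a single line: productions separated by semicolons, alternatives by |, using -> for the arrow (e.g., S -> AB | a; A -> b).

Unit productions: E->S, L->E.
Unit pairs (A ⇒* B via units): (E,S), (L,E), (L,S).
S: inherits non-unit rules of {S} → EE | Lba | a.
E: inherits non-unit rules of {E, S} → EE | Eab | Lb | Lba | a | aj.
L: inherits non-unit rules of {E, L, S} → EE | Eab | Lb | Lba | a | aj | b.

S -> a | EE | Lba; E -> a | EE | Lb | aj | Eab | Lba; L -> a | b | EE | Lb | aj | Eab | Lba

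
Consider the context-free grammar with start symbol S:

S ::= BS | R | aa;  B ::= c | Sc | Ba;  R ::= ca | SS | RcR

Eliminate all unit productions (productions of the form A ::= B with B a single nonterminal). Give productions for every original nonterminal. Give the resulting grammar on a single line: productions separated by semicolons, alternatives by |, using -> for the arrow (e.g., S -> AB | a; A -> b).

S -> BS | SS | aa | ca | RcR; B -> c | Ba | Sc; R -> SS | ca | RcR

Unit productions: S->R.
Unit pairs (A ⇒* B via units): (S,R).
S: inherits non-unit rules of {R, S} → BS | RcR | SS | aa | ca.
B: inherits non-unit rules of {B} → Ba | Sc | c.
R: inherits non-unit rules of {R} → RcR | SS | ca.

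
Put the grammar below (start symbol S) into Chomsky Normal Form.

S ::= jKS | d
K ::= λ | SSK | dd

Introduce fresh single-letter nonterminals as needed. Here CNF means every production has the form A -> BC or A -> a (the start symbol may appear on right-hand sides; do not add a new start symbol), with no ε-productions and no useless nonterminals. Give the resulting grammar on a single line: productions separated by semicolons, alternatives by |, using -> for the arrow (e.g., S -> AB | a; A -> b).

Nullable: {K}; after ε-elimination: S -> d | jS | jKS; K -> SS | dd | SSK.
No unit productions to eliminate.
TERM: introduce A -> d, B -> j and substitute in every rule of length ≥2.
BIN: K -> SSK becomes K -> SC, C -> SK; S -> BKS becomes S -> BD, D -> KS.

S -> d | BD | BS; A -> d; B -> j; C -> SK; D -> KS; K -> AA | SC | SS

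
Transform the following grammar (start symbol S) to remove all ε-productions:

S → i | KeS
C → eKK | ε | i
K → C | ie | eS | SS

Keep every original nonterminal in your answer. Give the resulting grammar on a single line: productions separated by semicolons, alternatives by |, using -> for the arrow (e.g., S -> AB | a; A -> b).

Nullable set: {C, K}.
S -> KeS: K nullable, giving KeS | eS.
Drop C -> ε.
C -> eKK: K, K nullable, giving e | eK | eKK.
K -> C: C nullable, giving C.
Unchanged (no nullable symbols): S -> i; C -> i; K -> SS; K -> eS; K -> ie.

S -> i | eS | KeS; C -> e | i | eK | eKK; K -> C | SS | eS | ie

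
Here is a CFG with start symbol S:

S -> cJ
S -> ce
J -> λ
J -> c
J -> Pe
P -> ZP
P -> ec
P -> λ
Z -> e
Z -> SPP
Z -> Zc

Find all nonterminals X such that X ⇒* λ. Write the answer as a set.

Directly nullable (have an ε-rule): {J, P}.
Not nullable: S, Z — each has a terminal in every rule's right-hand side or depends on a non-nullable symbol.

{J, P}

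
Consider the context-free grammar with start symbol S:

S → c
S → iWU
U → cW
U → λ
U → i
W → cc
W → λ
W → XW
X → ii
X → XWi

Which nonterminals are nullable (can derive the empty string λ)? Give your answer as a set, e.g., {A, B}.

{U, W}

Directly nullable (have an ε-rule): {U, W}.
Not nullable: S, X — each has a terminal in every rule's right-hand side or depends on a non-nullable symbol.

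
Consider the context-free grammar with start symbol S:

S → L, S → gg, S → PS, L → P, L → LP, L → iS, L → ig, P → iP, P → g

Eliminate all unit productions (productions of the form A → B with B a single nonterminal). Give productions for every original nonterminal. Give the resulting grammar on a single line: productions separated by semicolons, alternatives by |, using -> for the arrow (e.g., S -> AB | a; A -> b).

Unit productions: L->P, S->L.
Unit pairs (A ⇒* B via units): (L,P), (S,L), (S,P).
S: inherits non-unit rules of {L, P, S} → LP | PS | g | gg | iP | iS | ig.
L: inherits non-unit rules of {L, P} → LP | g | iP | iS | ig.
P: inherits non-unit rules of {P} → g | iP.

S -> g | LP | PS | gg | iP | iS | ig; L -> g | LP | iP | iS | ig; P -> g | iP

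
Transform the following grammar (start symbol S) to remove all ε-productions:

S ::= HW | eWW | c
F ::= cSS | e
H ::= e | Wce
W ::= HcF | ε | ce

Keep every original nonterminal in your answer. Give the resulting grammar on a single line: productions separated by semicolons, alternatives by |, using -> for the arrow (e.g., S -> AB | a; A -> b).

Nullable set: {W}.
S -> HW: W nullable, giving H | HW.
S -> eWW: W, W nullable, giving e | eW | eWW.
H -> Wce: W nullable, giving Wce | ce.
Drop W -> ε.
Unchanged (no nullable symbols): S -> c; F -> cSS; F -> e; H -> e; W -> HcF; W -> ce.

S -> H | c | e | HW | eW | eWW; F -> e | cSS; H -> e | ce | Wce; W -> ce | HcF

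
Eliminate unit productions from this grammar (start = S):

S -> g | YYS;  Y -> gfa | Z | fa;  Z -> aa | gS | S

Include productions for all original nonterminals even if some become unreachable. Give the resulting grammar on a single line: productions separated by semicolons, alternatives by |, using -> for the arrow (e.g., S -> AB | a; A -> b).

S -> g | YYS; Y -> g | aa | fa | gS | YYS | gfa; Z -> g | aa | gS | YYS

Unit productions: Y->Z, Z->S.
Unit pairs (A ⇒* B via units): (Y,S), (Y,Z), (Z,S).
S: inherits non-unit rules of {S} → YYS | g.
Y: inherits non-unit rules of {S, Y, Z} → YYS | aa | fa | g | gS | gfa.
Z: inherits non-unit rules of {S, Z} → YYS | aa | g | gS.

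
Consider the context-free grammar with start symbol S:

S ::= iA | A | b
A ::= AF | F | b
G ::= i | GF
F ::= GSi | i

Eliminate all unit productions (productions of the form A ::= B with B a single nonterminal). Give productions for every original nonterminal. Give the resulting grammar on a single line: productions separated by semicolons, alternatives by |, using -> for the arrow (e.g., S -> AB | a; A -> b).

S -> b | i | AF | iA | GSi; A -> b | i | AF | GSi; F -> i | GSi; G -> i | GF

Unit productions: A->F, S->A.
Unit pairs (A ⇒* B via units): (A,F), (S,A), (S,F).
S: inherits non-unit rules of {A, F, S} → AF | GSi | b | i | iA.
A: inherits non-unit rules of {A, F} → AF | GSi | b | i.
F: inherits non-unit rules of {F} → GSi | i.
G: inherits non-unit rules of {G} → GF | i.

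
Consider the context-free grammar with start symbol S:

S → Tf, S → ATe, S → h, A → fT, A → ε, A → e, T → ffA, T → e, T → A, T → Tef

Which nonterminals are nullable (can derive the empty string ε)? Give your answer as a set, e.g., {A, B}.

Directly nullable (have an ε-rule): {A}.
T is nullable via T -> A (every symbol on the right is already known nullable).
Not nullable: S — each has a terminal in every rule's right-hand side or depends on a non-nullable symbol.

{A, T}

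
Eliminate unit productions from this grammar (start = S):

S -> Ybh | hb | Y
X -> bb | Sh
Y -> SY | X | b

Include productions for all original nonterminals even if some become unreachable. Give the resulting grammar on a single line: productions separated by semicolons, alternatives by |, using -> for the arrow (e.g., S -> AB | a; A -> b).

S -> b | SY | Sh | bb | hb | Ybh; X -> Sh | bb; Y -> b | SY | Sh | bb

Unit productions: S->Y, Y->X.
Unit pairs (A ⇒* B via units): (S,X), (S,Y), (Y,X).
S: inherits non-unit rules of {S, X, Y} → SY | Sh | Ybh | b | bb | hb.
X: inherits non-unit rules of {X} → Sh | bb.
Y: inherits non-unit rules of {X, Y} → SY | Sh | b | bb.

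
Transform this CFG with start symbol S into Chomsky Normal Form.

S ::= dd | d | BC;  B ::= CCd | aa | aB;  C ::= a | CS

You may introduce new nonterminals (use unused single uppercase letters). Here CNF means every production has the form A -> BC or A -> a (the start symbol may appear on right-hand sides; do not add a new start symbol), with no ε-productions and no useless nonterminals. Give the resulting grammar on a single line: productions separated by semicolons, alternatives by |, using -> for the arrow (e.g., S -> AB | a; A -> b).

S -> d | AA | BC; A -> d; B -> CE | DB | DD; C -> a | CS; D -> a; E -> CA

No ε-productions.
No unit productions to eliminate.
TERM: introduce D -> a, A -> d and substitute in every rule of length ≥2.
BIN: B -> CCA becomes B -> CE, E -> CA.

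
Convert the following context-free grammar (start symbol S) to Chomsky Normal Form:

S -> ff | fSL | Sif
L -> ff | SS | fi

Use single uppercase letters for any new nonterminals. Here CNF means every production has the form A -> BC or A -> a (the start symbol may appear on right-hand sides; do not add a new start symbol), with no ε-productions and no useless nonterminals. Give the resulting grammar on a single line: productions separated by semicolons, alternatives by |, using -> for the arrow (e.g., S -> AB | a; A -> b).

S -> AA | AC | SD; A -> f; B -> i; C -> SL; D -> BA; L -> AA | AB | SS

No ε-productions.
No unit productions to eliminate.
TERM: introduce A -> f, B -> i and substitute in every rule of length ≥2.
BIN: S -> ASL becomes S -> AC, C -> SL; S -> SBA becomes S -> SD, D -> BA.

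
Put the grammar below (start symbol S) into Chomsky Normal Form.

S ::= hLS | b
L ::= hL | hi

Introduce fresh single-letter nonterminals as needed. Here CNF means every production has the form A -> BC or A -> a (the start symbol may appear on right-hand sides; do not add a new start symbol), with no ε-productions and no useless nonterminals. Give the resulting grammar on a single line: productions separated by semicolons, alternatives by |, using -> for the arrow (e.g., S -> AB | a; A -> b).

S -> b | AC; A -> h; B -> i; C -> LS; L -> AB | AL

No ε-productions.
No unit productions to eliminate.
TERM: introduce A -> h, B -> i and substitute in every rule of length ≥2.
BIN: S -> ALS becomes S -> AC, C -> LS.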